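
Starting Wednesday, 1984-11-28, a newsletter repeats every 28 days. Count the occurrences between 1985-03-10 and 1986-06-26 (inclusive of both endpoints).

17

Occurrences land 28·i days after 1984-11-28 for i = 0, 1, 2, …
1985-03-10 is 102 days after the start; 102 ÷ 28 = 3 remainder 18; since the remainder is 18, round up to i = 4. First occurrence in the window: #5 on 1985-03-20 (4×28 = 112 days in).
1986-06-26 is 575 days after the start; 575 ÷ 28 = 20 remainder 15. Last occurrence in the window: #21 on 1986-06-11.
Occurrences #5 through #21: 17 in total.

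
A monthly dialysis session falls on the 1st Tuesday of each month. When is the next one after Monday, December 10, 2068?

January 1, 2069

December 2068 starts on a Saturday, so its 1st Tuesday is December 4, 2068 (3 days in).
That is not after December 10, 2068, so look at January 2069.
January 2069 starts on a Tuesday, so its 1st Tuesday is January 1, 2069.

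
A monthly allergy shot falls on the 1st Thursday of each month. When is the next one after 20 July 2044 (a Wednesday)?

4 August 2044

July 2044 starts on a Friday, so its 1st Thursday is 7 July 2044 (6 days in).
That is not after 20 July 2044, so look at August 2044.
August 2044 starts on a Monday, so its 1st Thursday is 4 August 2044 (3 days in).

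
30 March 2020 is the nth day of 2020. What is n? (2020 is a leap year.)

90

Days in months before March: 31 + 29 = 60.
Plus 30 days into March → day 90.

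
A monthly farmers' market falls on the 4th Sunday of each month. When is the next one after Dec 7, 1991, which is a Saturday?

Dec 1991 starts on a Sunday; its first Sunday is the 1st, so the 4th Sunday is the 22nd — Dec 22, 1991.
Dec 22, 1991 is after Dec 7, 1991, so that is the next one.

Dec 22, 1991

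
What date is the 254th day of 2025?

2025-09-11

January has 31 days (254 − 31 = 223 remain).
February has 28 days (223 − 28 = 195 remain).
March has 31 days (195 − 31 = 164 remain).
April has 30 days (164 − 30 = 134 remain).
May has 31 days (134 − 31 = 103 remain).
June has 30 days (103 − 30 = 73 remain).
July has 31 days (73 − 31 = 42 remain).
August has 31 days (42 − 31 = 11 remain).
11 into September → September 11.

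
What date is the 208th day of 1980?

January has 31 days (208 − 31 = 177 remain).
February has 29 days (177 − 29 = 148 remain).
March has 31 days (148 − 31 = 117 remain).
April has 30 days (117 − 30 = 87 remain).
May has 31 days (87 − 31 = 56 remain).
June has 30 days (56 − 30 = 26 remain).
26 into July → July 26.

1980-07-26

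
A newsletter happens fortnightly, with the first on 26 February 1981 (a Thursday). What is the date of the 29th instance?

The 29th occurrence is 28 intervals after the first: 28 × 14 = 392 days after 26 February 1981.
February has 28 days — 2 days to the end of February leaves 390.
March has 31 days (359 left).
April has 30 days (329 left).
May has 31 days (298 left).
June has 30 days (268 left).
July has 31 days (237 left).
August has 31 days (206 left).
September has 30 days (176 left).
October has 31 days (145 left).
November has 30 days (115 left).
December has 31 days (84 left).
January has 31 days (53 left).
February has 28 days (25 left).
25 days into March → 25 March 1982.

25 March 1982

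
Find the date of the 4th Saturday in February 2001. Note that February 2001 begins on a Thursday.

February 2001 begins on a Thursday, so the first Saturday is February 3 (2 days later).
The 4th Saturday is 3 weeks later: 3 + 21 = 24.

24 February 2001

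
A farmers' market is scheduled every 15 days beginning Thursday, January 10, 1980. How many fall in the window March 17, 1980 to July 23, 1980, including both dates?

Occurrences land 15·i days after January 10, 1980 for i = 0, 1, 2, …
March 17, 1980 is 67 days after the start; 67 ÷ 15 = 4 remainder 7; since the remainder is 7, round up to i = 5. First occurrence in the window: #6 on March 25, 1980 (5×15 = 75 days in).
July 23, 1980 is 195 days after the start; 195 ÷ 15 = 13 remainder 0. Last occurrence in the window: #14 on July 23, 1980.
Occurrences #6 through #14: 9 in total.

9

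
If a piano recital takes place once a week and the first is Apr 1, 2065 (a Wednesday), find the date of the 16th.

Jul 15, 2065

The 16th occurrence is 15 intervals after the first: 15 × 7 = 105 days after Apr 1, 2065.
Apr has 30 days — 29 days to the end of Apr leaves 76.
May has 31 days (45 left).
Jun has 30 days (15 left).
15 days into Jul → Jul 15, 2065.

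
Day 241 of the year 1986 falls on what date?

Jan has 31 days (241 − 31 = 210 remain).
Feb has 28 days (210 − 28 = 182 remain).
Mar has 31 days (182 − 31 = 151 remain).
Apr has 30 days (151 − 30 = 121 remain).
May has 31 days (121 − 31 = 90 remain).
Jun has 30 days (90 − 30 = 60 remain).
Jul has 31 days (60 − 31 = 29 remain).
29 into Aug → Aug 29.

Aug 29, 1986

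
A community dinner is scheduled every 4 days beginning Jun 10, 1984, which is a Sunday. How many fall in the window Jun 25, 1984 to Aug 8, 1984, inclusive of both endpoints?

11

Occurrences land 4·i days after Jun 10, 1984 for i = 0, 1, 2, …
Jun 25, 1984 is 15 days after the start; 15 ÷ 4 = 3 remainder 3; since the remainder is 3, round up to i = 4. First occurrence in the window: #5 on Jun 26, 1984 (4×4 = 16 days in).
Aug 8, 1984 is 59 days after the start; 59 ÷ 4 = 14 remainder 3. Last occurrence in the window: #15 on Aug 5, 1984.
Occurrences #5 through #15: 11 in total.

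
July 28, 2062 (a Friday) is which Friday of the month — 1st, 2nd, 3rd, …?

4th

Day 28 falls in week ⌈28/7⌉ of the month.
Days 1–7 hold the 1st Friday, 8–14 the 2nd, 15–21 the 3rd, 22–28 the 4th, 29–31 the 5th.
28 is in the range for the 4th.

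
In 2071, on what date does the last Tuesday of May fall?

May 26, 2071

May 2071 begins on a Friday, so the first Tuesday is May 5 (4 days later).
May 2071 has 31 days. Adding weeks: 5, 12, 19, 26 — the last one ≤ 31 is the 26th.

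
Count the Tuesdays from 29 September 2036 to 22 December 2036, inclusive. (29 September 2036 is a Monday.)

12

29 September 2036 is a Monday; the first Tuesday on or after it is 30 September 2036 (1 day later).
From 30 September 2036 to 22 December 2036: 0 + 31 + 30 + 22 = 83 days (rest of September, October, November, December).
83 ÷ 7 = 11 full weeks with remainder 6, so 11 more Tuesdays after the first → 12.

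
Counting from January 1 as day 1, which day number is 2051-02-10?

41

Days in months before February: 31 = 31.
Plus 10 days into February → day 41.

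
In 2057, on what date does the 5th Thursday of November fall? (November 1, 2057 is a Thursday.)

2057-11-29

November 2057 begins on a Thursday, so the first Thursday is November 1.
The 5th Thursday is 4 weeks later: 1 + 28 = 29.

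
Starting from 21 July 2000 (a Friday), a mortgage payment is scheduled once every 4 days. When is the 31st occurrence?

18 November 2000

The 31st occurrence is 30 intervals after the first: 30 × 4 = 120 days after 21 July 2000.
July has 31 days — 10 days to the end of July leaves 110.
August has 31 days (79 left).
September has 30 days (49 left).
October has 31 days (18 left).
18 days into November → 18 November 2000.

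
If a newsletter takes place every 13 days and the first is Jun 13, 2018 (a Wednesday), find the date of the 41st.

Nov 15, 2019

The 41st occurrence is 40 intervals after the first: 40 × 13 = 520 days after Jun 13, 2018.
Jun has 30 days — 17 days to the end of Jun leaves 503.
From end of Jun to end of 2018 is 184 days (319 left).
Jan has 31 days (288 left).
Feb has 28 days (260 left).
Mar has 31 days (229 left).
Apr has 30 days (199 left).
May has 31 days (168 left).
Jun has 30 days (138 left).
Jul has 31 days (107 left).
Aug has 31 days (76 left).
Sep has 30 days (46 left).
Oct has 31 days (15 left).
15 days into Nov → Nov 15, 2019.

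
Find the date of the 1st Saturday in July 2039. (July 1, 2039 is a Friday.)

July 2039 begins on a Friday, so the first Saturday is July 2 (1 day later).

July 2, 2039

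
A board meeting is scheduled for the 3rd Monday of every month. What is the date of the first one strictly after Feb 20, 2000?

Feb 2000 starts on a Tuesday; its first Monday is the 7th, so the 3rd Monday is the 21st — Feb 21, 2000.
Feb 21, 2000 is after Feb 20, 2000, so that is the next one.

Feb 21, 2000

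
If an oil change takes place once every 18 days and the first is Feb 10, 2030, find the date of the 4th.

Apr 5, 2030

The 4th occurrence is 3 intervals after the first: 3 × 18 = 54 days after Feb 10, 2030.
Feb has 28 days — 18 days to the end of Feb leaves 36.
Mar has 31 days (5 left).
5 days into Apr → Apr 5, 2030.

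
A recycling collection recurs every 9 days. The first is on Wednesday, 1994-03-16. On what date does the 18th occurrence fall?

1994-08-16

The 18th occurrence is 17 intervals after the first: 17 × 9 = 153 days after 1994-03-16.
March has 31 days — 15 days to the end of March leaves 138.
April has 30 days (108 left).
May has 31 days (77 left).
June has 30 days (47 left).
July has 31 days (16 left).
16 days into August → 1994-08-16.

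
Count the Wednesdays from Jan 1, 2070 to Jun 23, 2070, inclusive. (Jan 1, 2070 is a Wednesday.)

Jan 1, 2070 is a Wednesday; the first Wednesday on or after it is Jan 1, 2070.
From Jan 1, 2070 to Jun 23, 2070: 30 + 28 + 31 + 30 + 31 + 23 = 173 days (rest of Jan, Feb, Mar, Apr, May, Jun).
173 ÷ 7 = 24 full weeks with remainder 5, so 24 more Wednesdays after the first → 25.

25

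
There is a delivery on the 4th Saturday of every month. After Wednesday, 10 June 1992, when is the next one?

June 1992 starts on a Monday; its first Saturday is the 6th, so the 4th Saturday is the 27th — 27 June 1992.
27 June 1992 is after 10 June 1992, so that is the next one.

27 June 1992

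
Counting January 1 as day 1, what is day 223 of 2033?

January has 31 days (223 − 31 = 192 remain).
February has 28 days (192 − 28 = 164 remain).
March has 31 days (164 − 31 = 133 remain).
April has 30 days (133 − 30 = 103 remain).
May has 31 days (103 − 31 = 72 remain).
June has 30 days (72 − 30 = 42 remain).
July has 31 days (42 − 31 = 11 remain).
11 into August → August 11.

11 August 2033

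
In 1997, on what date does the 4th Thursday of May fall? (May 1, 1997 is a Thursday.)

May 1997 begins on a Thursday, so the first Thursday is May 1.
The 4th Thursday is 3 weeks later: 1 + 21 = 22.

May 22, 1997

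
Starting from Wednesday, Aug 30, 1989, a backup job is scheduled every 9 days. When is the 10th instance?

Nov 19, 1989

The 10th occurrence is 9 intervals after the first: 9 × 9 = 81 days after Aug 30, 1989.
Aug has 31 days — 1 day to the end of Aug leaves 80.
Sep has 30 days (50 left).
Oct has 31 days (19 left).
19 days into Nov → Nov 19, 1989.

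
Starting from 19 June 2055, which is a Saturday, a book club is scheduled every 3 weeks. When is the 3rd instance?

The 3rd occurrence is 2 intervals after the first: 2 × 21 = 42 days after 19 June 2055.
June has 30 days — 11 days to the end of June leaves 31.
31 days into July → 31 July 2055.

31 July 2055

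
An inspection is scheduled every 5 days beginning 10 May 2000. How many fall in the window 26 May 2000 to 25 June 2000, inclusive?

Occurrences land 5·i days after 10 May 2000 for i = 0, 1, 2, …
26 May 2000 is 16 days after the start; 16 ÷ 5 = 3 remainder 1; since the remainder is 1, round up to i = 4. First occurrence in the window: #5 on 30 May 2000 (4×5 = 20 days in).
25 June 2000 is 46 days after the start; 46 ÷ 5 = 9 remainder 1. Last occurrence in the window: #10 on 24 June 2000.
Occurrences #5 through #10: 6 in total.

6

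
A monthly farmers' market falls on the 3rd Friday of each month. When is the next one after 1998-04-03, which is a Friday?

April 1998 starts on a Wednesday; its first Friday is the 3rd, so the 3rd Friday is the 17th — 1998-04-17.
1998-04-17 is after 1998-04-03, so that is the next one.

1998-04-17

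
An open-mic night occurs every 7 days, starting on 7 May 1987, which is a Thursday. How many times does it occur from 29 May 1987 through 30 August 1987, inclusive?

Occurrences land 7·i days after 7 May 1987 for i = 0, 1, 2, …
29 May 1987 is 22 days after the start; 22 ÷ 7 = 3 remainder 1; since the remainder is 1, round up to i = 4. First occurrence in the window: #5 on 4 June 1987 (4×7 = 28 days in).
30 August 1987 is 115 days after the start; 115 ÷ 7 = 16 remainder 3. Last occurrence in the window: #17 on 27 August 1987.
Occurrences #5 through #17: 13 in total.

13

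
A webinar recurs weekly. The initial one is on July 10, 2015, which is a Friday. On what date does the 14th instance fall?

The 14th occurrence is 13 intervals after the first: 13 × 7 = 91 days after July 10, 2015.
July has 31 days — 21 days to the end of July leaves 70.
August has 31 days (39 left).
September has 30 days (9 left).
9 days into October → October 9, 2015.

October 9, 2015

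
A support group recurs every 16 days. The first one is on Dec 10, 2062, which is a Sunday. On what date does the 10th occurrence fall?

The 10th occurrence is 9 intervals after the first: 9 × 16 = 144 days after Dec 10, 2062.
Dec has 31 days — 21 days to the end of Dec leaves 123.
Jan has 31 days (92 left).
Feb has 28 days (64 left).
Mar has 31 days (33 left).
Apr has 30 days (3 left).
3 days into May → May 3, 2063.

May 3, 2063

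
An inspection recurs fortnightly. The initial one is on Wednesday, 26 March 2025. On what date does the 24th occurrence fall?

The 24th occurrence is 23 intervals after the first: 23 × 14 = 322 days after 26 March 2025.
March has 31 days — 5 days to the end of March leaves 317.
April has 30 days (287 left).
May has 31 days (256 left).
June has 30 days (226 left).
July has 31 days (195 left).
August has 31 days (164 left).
September has 30 days (134 left).
October has 31 days (103 left).
November has 30 days (73 left).
December has 31 days (42 left).
January has 31 days (11 left).
11 days into February → 11 February 2026.

11 February 2026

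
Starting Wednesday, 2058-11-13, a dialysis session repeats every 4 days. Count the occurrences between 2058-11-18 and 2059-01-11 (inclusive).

Occurrences land 4·i days after 2058-11-13 for i = 0, 1, 2, …
2058-11-18 is 5 days after the start; 5 ÷ 4 = 1 remainder 1; since the remainder is 1, round up to i = 2. First occurrence in the window: #3 on 2058-11-21 (2×4 = 8 days in).
2059-01-11 is 59 days after the start; 59 ÷ 4 = 14 remainder 3. Last occurrence in the window: #15 on 2059-01-08.
Occurrences #3 through #15: 13 in total.

13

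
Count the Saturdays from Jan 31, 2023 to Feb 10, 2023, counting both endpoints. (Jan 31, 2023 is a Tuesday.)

Jan 31, 2023 is a Tuesday; the first Saturday on or after it is Feb 4, 2023 (4 days later).
From Feb 4, 2023 to Feb 10, 2023 is 10 − 4 = 6 days.
6 ÷ 7 = 0 full weeks with remainder 6, so 0 more Saturdays after the first → 1.

1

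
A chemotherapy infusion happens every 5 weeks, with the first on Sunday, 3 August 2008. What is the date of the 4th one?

16 November 2008

The 4th occurrence is 3 intervals after the first: 3 × 35 = 105 days after 3 August 2008.
August has 31 days — 28 days to the end of August leaves 77.
September has 30 days (47 left).
October has 31 days (16 left).
16 days into November → 16 November 2008.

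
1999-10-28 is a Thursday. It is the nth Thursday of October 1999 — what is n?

4th

Day 28 falls in week ⌈28/7⌉ of the month.
Days 1–7 hold the 1st Thursday, 8–14 the 2nd, 15–21 the 3rd, 22–28 the 4th, 29–31 the 5th.
28 is in the range for the 4th.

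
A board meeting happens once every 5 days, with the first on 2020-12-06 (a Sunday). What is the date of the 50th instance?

2021-08-08

The 50th occurrence is 49 intervals after the first: 49 × 5 = 245 days after 2020-12-06.
December has 31 days — 25 days to the end of December leaves 220.
January has 31 days (189 left).
February has 28 days (161 left).
March has 31 days (130 left).
April has 30 days (100 left).
May has 31 days (69 left).
June has 30 days (39 left).
July has 31 days (8 left).
8 days into August → 2021-08-08.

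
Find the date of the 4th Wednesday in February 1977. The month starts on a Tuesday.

1977-02-23

February 1977 begins on a Tuesday, so the first Wednesday is February 2 (1 day later).
The 4th Wednesday is 3 weeks later: 2 + 21 = 23.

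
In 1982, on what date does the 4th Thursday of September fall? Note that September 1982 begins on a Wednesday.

1982-09-23

September 1982 begins on a Wednesday, so the first Thursday is September 2 (1 day later).
The 4th Thursday is 3 weeks later: 2 + 21 = 23.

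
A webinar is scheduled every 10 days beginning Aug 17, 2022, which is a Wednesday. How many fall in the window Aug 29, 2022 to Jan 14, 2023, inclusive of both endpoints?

14

Occurrences land 10·i days after Aug 17, 2022 for i = 0, 1, 2, …
Aug 29, 2022 is 12 days after the start; 12 ÷ 10 = 1 remainder 2; since the remainder is 2, round up to i = 2. First occurrence in the window: #3 on Sep 6, 2022 (2×10 = 20 days in).
Jan 14, 2023 is 150 days after the start; 150 ÷ 10 = 15 remainder 0. Last occurrence in the window: #16 on Jan 14, 2023.
Occurrences #3 through #16: 14 in total.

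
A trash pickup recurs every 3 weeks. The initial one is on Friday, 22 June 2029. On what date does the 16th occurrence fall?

3 May 2030

The 16th occurrence is 15 intervals after the first: 15 × 21 = 315 days after 22 June 2029.
June has 30 days — 8 days to the end of June leaves 307.
July has 31 days (276 left).
August has 31 days (245 left).
September has 30 days (215 left).
October has 31 days (184 left).
November has 30 days (154 left).
December has 31 days (123 left).
January has 31 days (92 left).
February has 28 days (64 left).
March has 31 days (33 left).
April has 30 days (3 left).
3 days into May → 3 May 2030.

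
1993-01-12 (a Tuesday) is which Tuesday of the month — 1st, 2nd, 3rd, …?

2nd

Day 12 falls in week ⌈12/7⌉ of the month.
Days 1–7 hold the 1st Tuesday, 8–14 the 2nd, 15–21 the 3rd, 22–28 the 4th, 29–31 the 5th.
12 is in the range for the 2nd.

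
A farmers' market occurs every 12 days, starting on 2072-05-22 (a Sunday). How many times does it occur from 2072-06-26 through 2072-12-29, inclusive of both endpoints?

16

Occurrences land 12·i days after 2072-05-22 for i = 0, 1, 2, …
2072-06-26 is 35 days after the start; 35 ÷ 12 = 2 remainder 11; since the remainder is 11, round up to i = 3. First occurrence in the window: #4 on 2072-06-27 (3×12 = 36 days in).
2072-12-29 is 221 days after the start; 221 ÷ 12 = 18 remainder 5. Last occurrence in the window: #19 on 2072-12-24.
Occurrences #4 through #19: 16 in total.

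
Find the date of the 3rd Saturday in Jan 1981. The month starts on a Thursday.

Jan 1981 begins on a Thursday, so the first Saturday is Jan 3 (2 days later).
The 3rd Saturday is 2 weeks later: 3 + 14 = 17.

Jan 17, 1981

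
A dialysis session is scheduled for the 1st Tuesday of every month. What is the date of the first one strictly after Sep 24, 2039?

Oct 4, 2039

Sep 2039 starts on a Thursday, so its 1st Tuesday is Sep 6, 2039 (5 days in).
That is not after Sep 24, 2039, so look at Oct 2039.
Oct 2039 starts on a Saturday, so its 1st Tuesday is Oct 4, 2039 (3 days in).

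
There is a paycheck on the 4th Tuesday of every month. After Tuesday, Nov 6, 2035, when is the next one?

Nov 27, 2035

Nov 2035 starts on a Thursday; its first Tuesday is the 6th, so the 4th Tuesday is the 27th — Nov 27, 2035.
Nov 27, 2035 is after Nov 6, 2035, so that is the next one.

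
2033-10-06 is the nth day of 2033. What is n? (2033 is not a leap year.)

Days in months before October: 31 + 28 + 31 + 30 + 31 + 30 + 31 + 31 + 30 = 273.
Plus 6 days into October → day 279.

279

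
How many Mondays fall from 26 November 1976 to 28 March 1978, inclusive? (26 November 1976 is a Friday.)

26 November 1976 is a Friday; the first Monday on or after it is 29 November 1976 (3 days later).
From 29 November 1976 to 28 March 1978: 32 + 365 + 87 = 484 days (rest of 1976, 1977, to 28 March 1978 in 1978).
484 ÷ 7 = 69 full weeks with remainder 1, so 69 more Mondays after the first → 70.

70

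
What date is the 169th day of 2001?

June 18, 2001

January has 31 days (169 − 31 = 138 remain).
February has 28 days (138 − 28 = 110 remain).
March has 31 days (110 − 31 = 79 remain).
April has 30 days (79 − 30 = 49 remain).
May has 31 days (49 − 31 = 18 remain).
18 into June → June 18.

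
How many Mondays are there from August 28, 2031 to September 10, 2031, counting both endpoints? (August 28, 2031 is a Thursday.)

August 28, 2031 is a Thursday; the first Monday on or after it is September 1, 2031 (4 days later).
From September 1, 2031 to September 10, 2031 is 10 − 1 = 9 days.
9 ÷ 7 = 1 full weeks with remainder 2, so 1 more Mondays after the first → 2.

2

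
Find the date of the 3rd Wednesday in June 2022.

The first Wednesday of June 2022 is June 1.
The 3rd Wednesday is 2 weeks later: 1 + 14 = 15.

2022-06-15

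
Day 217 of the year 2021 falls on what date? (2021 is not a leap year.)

August 5, 2021

January has 31 days (217 − 31 = 186 remain).
February has 28 days (186 − 28 = 158 remain).
March has 31 days (158 − 31 = 127 remain).
April has 30 days (127 − 30 = 97 remain).
May has 31 days (97 − 31 = 66 remain).
June has 30 days (66 − 30 = 36 remain).
July has 31 days (36 − 31 = 5 remain).
5 into August → August 5.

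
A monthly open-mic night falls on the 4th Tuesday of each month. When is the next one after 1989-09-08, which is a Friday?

September 1989 starts on a Friday; its first Tuesday is the 5th, so the 4th Tuesday is the 26th — 1989-09-26.
1989-09-26 is after 1989-09-08, so that is the next one.

1989-09-26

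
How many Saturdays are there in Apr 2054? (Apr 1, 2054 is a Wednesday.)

4

Apr 1, 2054 is a Wednesday; the first Saturday on or after it is Apr 4, 2054 (3 days later).
From Apr 4, 2054 to Apr 30, 2054 is 30 − 4 = 26 days.
26 ÷ 7 = 3 full weeks with remainder 5, so 3 more Saturdays after the first → 4.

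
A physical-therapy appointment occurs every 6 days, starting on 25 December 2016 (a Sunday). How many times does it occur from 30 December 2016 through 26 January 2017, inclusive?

Occurrences land 6·i days after 25 December 2016 for i = 0, 1, 2, …
30 December 2016 is 5 days after the start; 5 ÷ 6 = 0 remainder 5; since the remainder is 5, round up to i = 1. First occurrence in the window: #2 on 31 December 2016 (1×6 = 6 days in).
26 January 2017 is 32 days after the start; 32 ÷ 6 = 5 remainder 2. Last occurrence in the window: #6 on 24 January 2017.
Occurrences #2 through #6: 5 in total.

5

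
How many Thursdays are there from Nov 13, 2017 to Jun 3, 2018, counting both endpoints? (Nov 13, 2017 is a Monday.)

29

Nov 13, 2017 is a Monday; the first Thursday on or after it is Nov 16, 2017 (3 days later).
From Nov 16, 2017 to Jun 3, 2018: 14 + 31 + 31 + 28 + 31 + 30 + 31 + 3 = 199 days (rest of Nov, Dec, Jan, Feb, Mar, Apr, May, Jun).
199 ÷ 7 = 28 full weeks with remainder 3, so 28 more Thursdays after the first → 29.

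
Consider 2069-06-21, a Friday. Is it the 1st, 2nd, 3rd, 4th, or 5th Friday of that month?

Day 21 falls in week ⌈21/7⌉ of the month.
Days 1–7 hold the 1st Friday, 8–14 the 2nd, 15–21 the 3rd, 22–28 the 4th, 29–31 the 5th.
21 is in the range for the 3rd.

3rd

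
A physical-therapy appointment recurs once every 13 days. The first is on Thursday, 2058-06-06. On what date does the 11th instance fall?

The 11th occurrence is 10 intervals after the first: 10 × 13 = 130 days after 2058-06-06.
June has 30 days — 24 days to the end of June leaves 106.
July has 31 days (75 left).
August has 31 days (44 left).
September has 30 days (14 left).
14 days into October → 2058-10-14.

2058-10-14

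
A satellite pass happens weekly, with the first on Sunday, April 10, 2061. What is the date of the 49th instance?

March 12, 2062

The 49th occurrence is 48 intervals after the first: 48 × 7 = 336 days after April 10, 2061.
April has 30 days — 20 days to the end of April leaves 316.
May has 31 days (285 left).
June has 30 days (255 left).
July has 31 days (224 left).
August has 31 days (193 left).
September has 30 days (163 left).
October has 31 days (132 left).
November has 30 days (102 left).
December has 31 days (71 left).
January has 31 days (40 left).
February has 28 days (12 left).
12 days into March → March 12, 2062.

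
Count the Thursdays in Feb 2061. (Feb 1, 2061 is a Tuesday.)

Feb 1, 2061 is a Tuesday; the first Thursday on or after it is Feb 3, 2061 (2 days later).
From Feb 3, 2061 to Feb 28, 2061 is 28 − 3 = 25 days.
25 ÷ 7 = 3 full weeks with remainder 4, so 3 more Thursdays after the first → 4.

4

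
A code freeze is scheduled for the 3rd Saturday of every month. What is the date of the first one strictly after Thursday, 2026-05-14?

2026-05-16

May 2026 starts on a Friday; its first Saturday is the 2nd, so the 3rd Saturday is the 16th — 2026-05-16.
2026-05-16 is after 2026-05-14, so that is the next one.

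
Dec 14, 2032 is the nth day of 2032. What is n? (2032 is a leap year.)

Days in months before Dec: 31 + 29 + 31 + 30 + 31 + 30 + 31 + 31 + 30 + 31 + 30 = 335.
Plus 14 days into Dec → day 349.

349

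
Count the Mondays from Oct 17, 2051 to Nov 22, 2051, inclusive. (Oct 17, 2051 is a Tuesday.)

Oct 17, 2051 is a Tuesday; the first Monday on or after it is Oct 23, 2051 (6 days later).
From Oct 23, 2051 to Nov 22, 2051: 8 + 22 = 30 days (rest of Oct, Nov).
30 ÷ 7 = 4 full weeks with remainder 2, so 4 more Mondays after the first → 5.

5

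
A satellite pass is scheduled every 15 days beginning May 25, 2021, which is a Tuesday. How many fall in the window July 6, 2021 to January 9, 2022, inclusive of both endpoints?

13

Occurrences land 15·i days after May 25, 2021 for i = 0, 1, 2, …
July 6, 2021 is 42 days after the start; 42 ÷ 15 = 2 remainder 12; since the remainder is 12, round up to i = 3. First occurrence in the window: #4 on July 9, 2021 (3×15 = 45 days in).
January 9, 2022 is 229 days after the start; 229 ÷ 15 = 15 remainder 4. Last occurrence in the window: #16 on January 5, 2022.
Occurrences #4 through #16: 13 in total.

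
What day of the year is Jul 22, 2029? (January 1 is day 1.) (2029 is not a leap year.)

203

Days in months before Jul: 31 + 28 + 31 + 30 + 31 + 30 = 181.
Plus 22 days into Jul → day 203.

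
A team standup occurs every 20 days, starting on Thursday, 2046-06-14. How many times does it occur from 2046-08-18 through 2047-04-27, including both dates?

12

Occurrences land 20·i days after 2046-06-14 for i = 0, 1, 2, …
2046-08-18 is 65 days after the start; 65 ÷ 20 = 3 remainder 5; since the remainder is 5, round up to i = 4. First occurrence in the window: #5 on 2046-09-02 (4×20 = 80 days in).
2047-04-27 is 317 days after the start; 317 ÷ 20 = 15 remainder 17. Last occurrence in the window: #16 on 2047-04-10.
Occurrences #5 through #16: 12 in total.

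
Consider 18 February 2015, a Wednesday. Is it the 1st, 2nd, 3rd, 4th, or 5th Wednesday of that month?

3rd

Day 18 falls in week ⌈18/7⌉ of the month.
Days 1–7 hold the 1st Wednesday, 8–14 the 2nd, 15–21 the 3rd, 22–28 the 4th, 29–31 the 5th.
18 is in the range for the 3rd.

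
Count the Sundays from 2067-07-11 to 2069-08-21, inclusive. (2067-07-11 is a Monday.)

110

2067-07-11 is a Monday; the first Sunday on or after it is 2067-07-17 (6 days later).
From 2067-07-17 to 2069-08-21: 167 + 366 + 233 = 766 days (rest of 2067, 2068, to 2069-08-21 in 2069).
766 ÷ 7 = 109 full weeks with remainder 3, so 109 more Sundays after the first → 110.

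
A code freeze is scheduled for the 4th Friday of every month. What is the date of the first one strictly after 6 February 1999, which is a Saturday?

February 1999 starts on a Monday; its first Friday is the 5th, so the 4th Friday is the 26th — 26 February 1999.
26 February 1999 is after 6 February 1999, so that is the next one.

26 February 1999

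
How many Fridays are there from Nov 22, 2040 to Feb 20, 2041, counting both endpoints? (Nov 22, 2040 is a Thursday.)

Nov 22, 2040 is a Thursday; the first Friday on or after it is Nov 23, 2040 (1 day later).
From Nov 23, 2040 to Feb 20, 2041: 7 + 31 + 31 + 20 = 89 days (rest of Nov, Dec, Jan, Feb).
89 ÷ 7 = 12 full weeks with remainder 5, so 12 more Fridays after the first → 13.

13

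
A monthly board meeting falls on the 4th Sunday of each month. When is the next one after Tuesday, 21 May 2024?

May 2024 starts on a Wednesday; its first Sunday is the 5th, so the 4th Sunday is the 26th — 26 May 2024.
26 May 2024 is after 21 May 2024, so that is the next one.

26 May 2024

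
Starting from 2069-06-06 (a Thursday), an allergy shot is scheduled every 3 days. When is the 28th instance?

2069-08-26

The 28th occurrence is 27 intervals after the first: 27 × 3 = 81 days after 2069-06-06.
June has 30 days — 24 days to the end of June leaves 57.
July has 31 days (26 left).
26 days into August → 2069-08-26.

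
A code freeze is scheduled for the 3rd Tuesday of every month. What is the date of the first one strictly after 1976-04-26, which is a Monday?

1976-05-18

April 1976 starts on a Thursday; its first Tuesday is the 6th, so the 3rd Tuesday is the 20th — 1976-04-20.
That is not after 1976-04-26, so look at May 1976.
May 1976 starts on a Saturday; its first Tuesday is the 4th, so the 3rd Tuesday is the 18th — 1976-05-18.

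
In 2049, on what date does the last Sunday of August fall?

29 August 2049

August 2049 begins on a Sunday, so the first Sunday is August 1.
August 2049 has 31 days. Adding weeks: 1, 8, 15, 22, 29 — the last one ≤ 31 is the 29th.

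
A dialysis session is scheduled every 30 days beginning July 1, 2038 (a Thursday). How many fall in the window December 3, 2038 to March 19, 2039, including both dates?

3

Occurrences land 30·i days after July 1, 2038 for i = 0, 1, 2, …
December 3, 2038 is 155 days after the start; 155 ÷ 30 = 5 remainder 5; since the remainder is 5, round up to i = 6. First occurrence in the window: #7 on December 28, 2038 (6×30 = 180 days in).
March 19, 2039 is 261 days after the start; 261 ÷ 30 = 8 remainder 21. Last occurrence in the window: #9 on February 26, 2039.
Occurrences #7 through #9: 3 in total.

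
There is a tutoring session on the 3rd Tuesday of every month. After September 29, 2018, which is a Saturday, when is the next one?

September 2018 starts on a Saturday; its first Tuesday is the 4th, so the 3rd Tuesday is the 18th — September 18, 2018.
That is not after September 29, 2018, so look at October 2018.
October 2018 starts on a Monday; its first Tuesday is the 2nd, so the 3rd Tuesday is the 16th — October 16, 2018.

October 16, 2018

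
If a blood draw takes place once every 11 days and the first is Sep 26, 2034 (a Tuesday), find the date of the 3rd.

The 3rd occurrence is 2 intervals after the first: 2 × 11 = 22 days after Sep 26, 2034.
Sep has 30 days — 4 days to the end of Sep leaves 18.
18 days into Oct → Oct 18, 2034.

Oct 18, 2034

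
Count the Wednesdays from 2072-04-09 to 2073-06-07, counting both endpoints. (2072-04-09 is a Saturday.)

2072-04-09 is a Saturday; the first Wednesday on or after it is 2072-04-13 (4 days later).
From 2072-04-13 to 2073-06-07: 262 + 158 = 420 days (rest of 2072, to 2073-06-07 in 2073).
420 ÷ 7 = 60 full weeks with remainder 0, so 60 more Wednesdays after the first → 61.

61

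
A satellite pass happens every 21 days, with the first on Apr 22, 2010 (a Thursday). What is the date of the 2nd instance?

May 13, 2010

The 2nd occurrence is 1 interval after the first: 1 × 21 = 21 days after Apr 22, 2010.
Apr has 30 days — 8 days to the end of Apr leaves 13.
13 days into May → May 13, 2010.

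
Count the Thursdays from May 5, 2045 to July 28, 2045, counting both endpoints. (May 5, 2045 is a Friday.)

12

May 5, 2045 is a Friday; the first Thursday on or after it is May 11, 2045 (6 days later).
From May 11, 2045 to July 28, 2045: 20 + 30 + 28 = 78 days (rest of May, June, July).
78 ÷ 7 = 11 full weeks with remainder 1, so 11 more Thursdays after the first → 12.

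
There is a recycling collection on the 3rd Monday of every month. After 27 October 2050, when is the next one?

October 2050 starts on a Saturday; its first Monday is the 3rd, so the 3rd Monday is the 17th — 17 October 2050.
That is not after 27 October 2050, so look at November 2050.
November 2050 starts on a Tuesday; its first Monday is the 7th, so the 3rd Monday is the 21st — 21 November 2050.

21 November 2050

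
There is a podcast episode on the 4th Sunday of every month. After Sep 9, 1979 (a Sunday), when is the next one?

Sep 23, 1979

Sep 1979 starts on a Saturday; its first Sunday is the 2nd, so the 4th Sunday is the 23rd — Sep 23, 1979.
Sep 23, 1979 is after Sep 9, 1979, so that is the next one.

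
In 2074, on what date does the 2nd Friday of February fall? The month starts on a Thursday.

9 February 2074

February 2074 begins on a Thursday, so the first Friday is February 2 (1 day later).
The 2nd Friday is 1 weeks later: 2 + 7 = 9.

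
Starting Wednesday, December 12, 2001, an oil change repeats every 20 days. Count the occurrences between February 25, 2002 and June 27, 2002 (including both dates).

6

Occurrences land 20·i days after December 12, 2001 for i = 0, 1, 2, …
February 25, 2002 is 75 days after the start; 75 ÷ 20 = 3 remainder 15; since the remainder is 15, round up to i = 4. First occurrence in the window: #5 on March 2, 2002 (4×20 = 80 days in).
June 27, 2002 is 197 days after the start; 197 ÷ 20 = 9 remainder 17. Last occurrence in the window: #10 on June 10, 2002.
Occurrences #5 through #10: 6 in total.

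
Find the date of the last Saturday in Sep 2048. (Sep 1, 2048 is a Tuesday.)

Sep 26, 2048

Sep 2048 begins on a Tuesday, so the first Saturday is Sep 5 (4 days later).
Sep 2048 has 30 days. Adding weeks: 5, 12, 19, 26 — the last one ≤ 30 is the 26th.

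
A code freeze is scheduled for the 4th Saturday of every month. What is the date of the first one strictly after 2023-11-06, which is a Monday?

November 2023 starts on a Wednesday; its first Saturday is the 4th, so the 4th Saturday is the 25th — 2023-11-25.
2023-11-25 is after 2023-11-06, so that is the next one.

2023-11-25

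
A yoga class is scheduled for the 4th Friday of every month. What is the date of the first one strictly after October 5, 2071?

October 23, 2071

October 2071 starts on a Thursday; its first Friday is the 2nd, so the 4th Friday is the 23rd — October 23, 2071.
October 23, 2071 is after October 5, 2071, so that is the next one.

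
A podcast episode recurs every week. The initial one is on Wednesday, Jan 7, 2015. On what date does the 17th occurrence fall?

The 17th occurrence is 16 intervals after the first: 16 × 7 = 112 days after Jan 7, 2015.
Jan has 31 days — 24 days to the end of Jan leaves 88.
Feb has 28 days (60 left).
Mar has 31 days (29 left).
29 days into Apr → Apr 29, 2015.

Apr 29, 2015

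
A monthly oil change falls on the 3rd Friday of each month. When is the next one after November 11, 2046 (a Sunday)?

November 16, 2046

November 2046 starts on a Thursday; its first Friday is the 2nd, so the 3rd Friday is the 16th — November 16, 2046.
November 16, 2046 is after November 11, 2046, so that is the next one.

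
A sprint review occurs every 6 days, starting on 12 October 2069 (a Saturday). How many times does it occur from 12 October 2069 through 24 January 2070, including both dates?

18

Occurrences land 6·i days after 12 October 2069 for i = 0, 1, 2, …
The window opens on the start date, so the first occurrence inside is #1 on 12 October 2069.
24 January 2070 is 104 days after the start; 104 ÷ 6 = 17 remainder 2. Last occurrence in the window: #18 on 22 January 2070.
Occurrences #1 through #18: 18 in total.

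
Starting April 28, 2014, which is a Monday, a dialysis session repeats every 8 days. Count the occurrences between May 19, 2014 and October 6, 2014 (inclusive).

Occurrences land 8·i days after April 28, 2014 for i = 0, 1, 2, …
May 19, 2014 is 21 days after the start; 21 ÷ 8 = 2 remainder 5; since the remainder is 5, round up to i = 3. First occurrence in the window: #4 on May 22, 2014 (3×8 = 24 days in).
October 6, 2014 is 161 days after the start; 161 ÷ 8 = 20 remainder 1. Last occurrence in the window: #21 on October 5, 2014.
Occurrences #4 through #21: 18 in total.

18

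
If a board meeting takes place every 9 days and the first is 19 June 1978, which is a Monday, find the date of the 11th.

17 September 1978

The 11th occurrence is 10 intervals after the first: 10 × 9 = 90 days after 19 June 1978.
June has 30 days — 11 days to the end of June leaves 79.
July has 31 days (48 left).
August has 31 days (17 left).
17 days into September → 17 September 1978.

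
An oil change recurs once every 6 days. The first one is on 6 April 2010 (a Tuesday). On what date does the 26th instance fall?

3 September 2010

The 26th occurrence is 25 intervals after the first: 25 × 6 = 150 days after 6 April 2010.
April has 30 days — 24 days to the end of April leaves 126.
May has 31 days (95 left).
June has 30 days (65 left).
July has 31 days (34 left).
August has 31 days (3 left).
3 days into September → 3 September 2010.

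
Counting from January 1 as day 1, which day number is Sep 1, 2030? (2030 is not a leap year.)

Days in months before Sep: 31 + 28 + 31 + 30 + 31 + 30 + 31 + 31 = 243.
Plus 1 day into Sep → day 244.

244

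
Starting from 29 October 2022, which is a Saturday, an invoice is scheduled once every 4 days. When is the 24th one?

The 24th occurrence is 23 intervals after the first: 23 × 4 = 92 days after 29 October 2022.
October has 31 days — 2 days to the end of October leaves 90.
November has 30 days (60 left).
December has 31 days (29 left).
29 days into January → 29 January 2023.

29 January 2023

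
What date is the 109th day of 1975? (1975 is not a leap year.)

19 April 1975

January has 31 days (109 − 31 = 78 remain).
February has 28 days (78 − 28 = 50 remain).
March has 31 days (50 − 31 = 19 remain).
19 into April → April 19.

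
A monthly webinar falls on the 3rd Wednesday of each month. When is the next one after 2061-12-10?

December 2061 starts on a Thursday; its first Wednesday is the 7th, so the 3rd Wednesday is the 21st — 2061-12-21.
2061-12-21 is after 2061-12-10, so that is the next one.

2061-12-21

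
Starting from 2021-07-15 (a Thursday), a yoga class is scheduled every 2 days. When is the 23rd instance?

2021-08-28

The 23rd occurrence is 22 intervals after the first: 22 × 2 = 44 days after 2021-07-15.
July has 31 days — 16 days to the end of July leaves 28.
28 days into August → 2021-08-28.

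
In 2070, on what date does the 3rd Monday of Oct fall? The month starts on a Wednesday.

Oct 2070 begins on a Wednesday, so the first Monday is Oct 6 (5 days later).
The 3rd Monday is 2 weeks later: 6 + 14 = 20.

Oct 20, 2070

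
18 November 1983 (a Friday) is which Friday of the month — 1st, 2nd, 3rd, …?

3rd

Day 18 falls in week ⌈18/7⌉ of the month.
Days 1–7 hold the 1st Friday, 8–14 the 2nd, 15–21 the 3rd, 22–28 the 4th, 29–31 the 5th.
18 is in the range for the 3rd.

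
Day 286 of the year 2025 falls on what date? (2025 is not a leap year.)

January has 31 days (286 − 31 = 255 remain).
February has 28 days (255 − 28 = 227 remain).
March has 31 days (227 − 31 = 196 remain).
April has 30 days (196 − 30 = 166 remain).
May has 31 days (166 − 31 = 135 remain).
June has 30 days (135 − 30 = 105 remain).
July has 31 days (105 − 31 = 74 remain).
August has 31 days (74 − 31 = 43 remain).
September has 30 days (43 − 30 = 13 remain).
13 into October → October 13.

13 October 2025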